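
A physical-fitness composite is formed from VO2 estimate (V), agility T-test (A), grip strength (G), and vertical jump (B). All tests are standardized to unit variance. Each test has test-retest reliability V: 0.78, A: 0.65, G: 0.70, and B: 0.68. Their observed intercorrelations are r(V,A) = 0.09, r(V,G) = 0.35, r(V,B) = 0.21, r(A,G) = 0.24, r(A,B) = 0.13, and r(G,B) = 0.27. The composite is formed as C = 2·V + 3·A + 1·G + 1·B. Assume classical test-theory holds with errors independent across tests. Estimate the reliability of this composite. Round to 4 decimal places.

Var(C) = 2² + 3² + 1 + 1 + 2·[6·0.09 + 2·0.35 + 2·0.21 + 3·0.24 + 3·0.13 + 0.27] = 15 + 6.08 = 21.08.
Under uncorrelated errors the observed covariances equal the true-score covariances, so only the own-variance terms attenuate.
True-score variance = [2²·0.78 + 3²·0.65 + 0.70 + 0.68] + 6.08 = 10.35 + 6.08 = 16.43.
Reliability = 16.43 / 21.08 = 0.7794.

0.7794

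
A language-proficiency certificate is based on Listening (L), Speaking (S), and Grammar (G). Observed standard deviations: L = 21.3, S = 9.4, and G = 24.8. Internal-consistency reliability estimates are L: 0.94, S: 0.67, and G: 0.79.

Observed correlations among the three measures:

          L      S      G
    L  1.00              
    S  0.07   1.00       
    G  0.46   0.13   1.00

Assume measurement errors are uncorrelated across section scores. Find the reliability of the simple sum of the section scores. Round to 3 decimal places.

0.893

Var(L+S+G) = 21.3² + 9.4² + 24.8² + 2·[21.3·9.4·0.07 + 21.3·24.8·0.46 + 9.4·24.8·0.13] = 1157.09 + 574.623 = 1731.71.
With uncorrelated errors the cross-covariances are all true-score covariance, so they carry over unchanged; only the diagonal terms shrink to ρᵢσᵢ².
True-score variance = [21.3²·0.94 + 9.4²·0.67 + 24.8²·0.79] + 574.623 = 971.551 + 574.623 = 1546.17.
Reliability = 1546.17 / 1731.71 = 0.893.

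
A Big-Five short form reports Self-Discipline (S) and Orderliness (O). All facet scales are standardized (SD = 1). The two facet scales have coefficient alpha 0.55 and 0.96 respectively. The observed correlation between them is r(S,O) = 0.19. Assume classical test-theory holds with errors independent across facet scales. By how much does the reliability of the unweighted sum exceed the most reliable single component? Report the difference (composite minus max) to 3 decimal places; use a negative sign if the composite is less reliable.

Var(sum) = 2 + 0.38 = 2.38; true-score variance = 1.51 + 0.38 = 1.89; composite reliability = 0.7941.
Max component reliability = 0.9600.
Difference = 0.7941 − 0.9600 = -0.166.

-0.166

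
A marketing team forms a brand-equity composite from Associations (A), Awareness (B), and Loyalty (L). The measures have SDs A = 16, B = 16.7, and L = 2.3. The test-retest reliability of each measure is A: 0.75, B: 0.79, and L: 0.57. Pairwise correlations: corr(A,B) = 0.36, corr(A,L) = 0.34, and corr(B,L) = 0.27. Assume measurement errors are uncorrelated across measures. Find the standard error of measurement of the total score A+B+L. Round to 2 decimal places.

11.17

Var(total) = 540.18 + 238.149 = 778.329.
True-score variance = 415.338 + 238.149 = 653.488, so reliability = 0.8396.
Error variance = 778.329 − 653.488 = 124.842; SEM = √124.842 = 11.17.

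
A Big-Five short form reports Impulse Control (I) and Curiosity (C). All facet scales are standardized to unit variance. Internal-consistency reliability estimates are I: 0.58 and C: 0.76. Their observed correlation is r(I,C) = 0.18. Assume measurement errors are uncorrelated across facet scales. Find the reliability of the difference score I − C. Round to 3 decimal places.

0.598

Var(I−C) = 1 + 1 − 2·0.18 = 2 − 0.36 = 1.64.
With uncorrelated errors the cross-covariances are all true-score covariance, so they carry over unchanged; only the diagonal terms shrink to ρᵢσᵢ².
True-score variance = [0.58 + 0.76] − 0.36 = 1.34 − 0.36 = 0.98.
Reliability = 0.98 / 1.64 = 0.598.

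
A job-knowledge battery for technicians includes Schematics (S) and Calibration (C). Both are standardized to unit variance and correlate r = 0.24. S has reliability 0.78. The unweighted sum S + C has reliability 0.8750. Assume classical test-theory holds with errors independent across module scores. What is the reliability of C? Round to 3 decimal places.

Var(S+C) = 2 + 2·0.24 = 2.480.
True-score variance = ρ_S + ρ_C + 2·0.24, so 0.8750 = (0.78 + ρ_C + 0.48) / 2.480.
ρ_C = 0.8750·2.480 − 0.78 − 0.48 = 0.910.

0.910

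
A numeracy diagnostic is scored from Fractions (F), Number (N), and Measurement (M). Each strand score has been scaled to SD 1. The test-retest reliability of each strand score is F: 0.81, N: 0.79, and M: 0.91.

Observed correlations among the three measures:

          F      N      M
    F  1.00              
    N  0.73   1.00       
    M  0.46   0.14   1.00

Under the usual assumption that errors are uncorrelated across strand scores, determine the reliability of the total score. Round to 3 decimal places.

0.913

Var(F+N+M) = 3 + 2·[0.73 + 0.46 + 0.14] = 3 + 2.66 = 5.66.
Because errors are independent across components, Cov(Tᵢ,Tⱼ) = Cov(Xᵢ,Xⱼ); the off-diagonal part of the true-score variance is the same as above.
True-score variance = [0.81 + 0.79 + 0.91] + 2.66 = 2.51 + 2.66 = 5.17.
Reliability = 5.17 / 5.66 = 0.913.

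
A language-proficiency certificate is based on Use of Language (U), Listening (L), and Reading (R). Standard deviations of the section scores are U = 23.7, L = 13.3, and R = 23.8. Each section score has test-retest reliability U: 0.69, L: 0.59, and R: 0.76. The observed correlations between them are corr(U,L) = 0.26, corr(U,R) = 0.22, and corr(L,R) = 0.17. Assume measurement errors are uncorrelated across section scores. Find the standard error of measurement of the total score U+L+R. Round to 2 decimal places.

Var(total) = 1305.02 + 519.719 = 1824.74.
True-score variance = 922.426 + 519.719 = 1442.14, so reliability = 0.7903.
Error variance = 1824.74 − 1442.14 = 382.594; SEM = √382.594 = 19.56.

19.56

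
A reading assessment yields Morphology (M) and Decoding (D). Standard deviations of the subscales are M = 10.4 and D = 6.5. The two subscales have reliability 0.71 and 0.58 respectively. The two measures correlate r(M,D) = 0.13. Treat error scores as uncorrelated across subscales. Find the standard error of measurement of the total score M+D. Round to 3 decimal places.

7.008

Var(total) = 150.41 + 17.576 = 167.986.
True-score variance = 101.299 + 17.576 = 118.875, so reliability = 0.7076.
Error variance = 167.986 − 118.875 = 49.1114; SEM = √49.1114 = 7.008.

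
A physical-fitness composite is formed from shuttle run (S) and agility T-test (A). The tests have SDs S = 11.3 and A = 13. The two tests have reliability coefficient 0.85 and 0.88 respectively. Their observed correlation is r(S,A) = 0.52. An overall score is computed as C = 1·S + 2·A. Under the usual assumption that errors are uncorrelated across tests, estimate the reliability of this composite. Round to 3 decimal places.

0.910

Var(C) = 11.3² + 2²·13² + 2·[2·11.3·13·0.52] = 803.69 + 305.552 = 1109.24.
Because errors are independent across components, Cov(Tᵢ,Tⱼ) = Cov(Xᵢ,Xⱼ); the off-diagonal part of the true-score variance is the same as above.
True-score variance = [11.3²·0.85 + 2²·13²·0.88] + 305.552 = 703.417 + 305.552 = 1008.97.
Reliability = 1008.97 / 1109.24 = 0.910.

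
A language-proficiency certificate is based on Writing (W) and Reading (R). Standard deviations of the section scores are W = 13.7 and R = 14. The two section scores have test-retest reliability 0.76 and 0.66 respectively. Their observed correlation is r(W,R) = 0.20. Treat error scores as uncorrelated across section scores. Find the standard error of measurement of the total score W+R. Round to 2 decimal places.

10.57

Var(total) = 383.69 + 76.72 = 460.41.
True-score variance = 272.004 + 76.72 = 348.724, so reliability = 0.7574.
Error variance = 460.41 − 348.724 = 111.686; SEM = √111.686 = 10.57.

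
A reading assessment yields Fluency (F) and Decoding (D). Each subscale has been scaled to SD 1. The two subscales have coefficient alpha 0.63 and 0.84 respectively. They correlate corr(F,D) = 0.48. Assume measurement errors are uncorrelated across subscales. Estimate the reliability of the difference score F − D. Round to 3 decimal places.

0.490

Var(F−D) = 1 + 1 − 2·0.48 = 2 − 0.96 = 1.04.
Because errors are independent across components, Cov(Tᵢ,Tⱼ) = Cov(Xᵢ,Xⱼ); the off-diagonal part of the true-score variance is the same as above.
True-score variance = [0.63 + 0.84] − 0.96 = 1.47 − 0.96 = 0.51.
Reliability = 0.51 / 1.04 = 0.490.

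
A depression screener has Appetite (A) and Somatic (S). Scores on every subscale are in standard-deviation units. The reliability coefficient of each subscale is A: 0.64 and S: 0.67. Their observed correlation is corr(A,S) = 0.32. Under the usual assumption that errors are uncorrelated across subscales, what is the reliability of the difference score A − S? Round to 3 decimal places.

Var(A−S) = 1 + 1 − 2·0.32 = 2 − 0.64 = 1.36.
Under uncorrelated errors the observed covariances equal the true-score covariances, so only the own-variance terms attenuate.
True-score variance = [0.64 + 0.67] − 0.64 = 1.31 − 0.64 = 0.67.
Reliability = 0.67 / 1.36 = 0.493.

0.493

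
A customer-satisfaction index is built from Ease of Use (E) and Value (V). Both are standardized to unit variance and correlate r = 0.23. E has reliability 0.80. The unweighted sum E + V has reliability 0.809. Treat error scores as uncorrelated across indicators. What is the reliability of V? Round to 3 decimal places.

0.730

Var(E+V) = 2 + 2·0.23 = 2.460.
True-score variance = ρ_E + ρ_V + 2·0.23, so 0.809 = (0.80 + ρ_V + 0.46) / 2.460.
ρ_V = 0.809·2.460 − 0.80 − 0.46 = 0.730.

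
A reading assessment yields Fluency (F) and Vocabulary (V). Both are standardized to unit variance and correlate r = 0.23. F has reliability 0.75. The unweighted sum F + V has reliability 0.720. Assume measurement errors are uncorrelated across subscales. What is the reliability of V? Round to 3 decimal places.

Var(F+V) = 2 + 2·0.23 = 2.460.
True-score variance = ρ_F + ρ_V + 2·0.23, so 0.720 = (0.75 + ρ_V + 0.46) / 2.460.
ρ_V = 0.720·2.460 − 0.75 − 0.46 = 0.561.

0.561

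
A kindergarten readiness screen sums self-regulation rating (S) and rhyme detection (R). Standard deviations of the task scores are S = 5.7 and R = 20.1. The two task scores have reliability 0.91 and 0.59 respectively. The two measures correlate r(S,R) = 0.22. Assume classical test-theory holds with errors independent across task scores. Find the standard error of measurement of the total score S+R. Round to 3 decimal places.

Var(total) = 436.5 + 50.4108 = 486.911.
True-score variance = 267.932 + 50.4108 = 318.343, so reliability = 0.6538.
Error variance = 486.911 − 318.343 = 168.568; SEM = √168.568 = 12.983.

12.983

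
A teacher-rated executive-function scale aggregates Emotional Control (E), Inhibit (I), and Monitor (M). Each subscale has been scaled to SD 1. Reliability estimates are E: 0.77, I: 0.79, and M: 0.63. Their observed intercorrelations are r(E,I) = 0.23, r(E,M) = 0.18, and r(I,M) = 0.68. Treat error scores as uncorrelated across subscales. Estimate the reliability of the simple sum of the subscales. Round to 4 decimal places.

0.8436

Var(E+I+M) = 3 + 2·[0.23 + 0.18 + 0.68] = 3 + 2.18 = 5.18.
Under uncorrelated errors the observed covariances equal the true-score covariances, so only the own-variance terms attenuate.
True-score variance = [0.77 + 0.79 + 0.63] + 2.18 = 2.19 + 2.18 = 4.37.
Reliability = 4.37 / 5.18 = 0.8436.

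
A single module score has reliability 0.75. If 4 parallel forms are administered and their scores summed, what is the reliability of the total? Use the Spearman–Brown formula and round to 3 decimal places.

0.923

ρ_k = kρ / (1 + (k−1)ρ) = 4·0.75 / (1 + 3·0.75) = 3.000 / 3.250 = 0.923.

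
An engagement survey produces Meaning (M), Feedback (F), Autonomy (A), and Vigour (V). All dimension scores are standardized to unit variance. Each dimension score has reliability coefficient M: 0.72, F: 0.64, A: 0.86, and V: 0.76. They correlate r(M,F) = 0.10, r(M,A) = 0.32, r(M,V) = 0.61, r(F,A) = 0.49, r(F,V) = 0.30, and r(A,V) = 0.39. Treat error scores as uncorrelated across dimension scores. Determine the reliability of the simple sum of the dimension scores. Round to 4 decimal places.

Var(M+F+A+V) = 4 + 2·[0.10 + 0.32 + 0.61 + 0.49 + 0.30 + 0.39] = 4 + 4.42 = 8.42.
Because errors are independent across components, Cov(Tᵢ,Tⱼ) = Cov(Xᵢ,Xⱼ); the off-diagonal part of the true-score variance is the same as above.
True-score variance = [0.72 + 0.64 + 0.86 + 0.76] + 4.42 = 2.98 + 4.42 = 7.4.
Reliability = 7.4 / 8.42 = 0.8789.

0.8789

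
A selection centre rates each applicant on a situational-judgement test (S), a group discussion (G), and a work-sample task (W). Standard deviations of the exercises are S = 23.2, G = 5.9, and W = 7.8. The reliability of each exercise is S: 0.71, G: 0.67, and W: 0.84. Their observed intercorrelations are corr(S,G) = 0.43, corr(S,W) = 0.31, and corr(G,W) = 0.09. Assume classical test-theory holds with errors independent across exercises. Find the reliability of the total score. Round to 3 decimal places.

Var(S+G+W) = 23.2² + 5.9² + 7.8² + 2·[23.2·5.9·0.43 + 23.2·7.8·0.31 + 5.9·7.8·0.09] = 633.89 + 238.196 = 872.086.
Because errors are independent across components, Cov(Tᵢ,Tⱼ) = Cov(Xᵢ,Xⱼ); the off-diagonal part of the true-score variance is the same as above.
True-score variance = [23.2²·0.71 + 5.9²·0.67 + 7.8²·0.84] + 238.196 = 456.579 + 238.196 = 694.774.
Reliability = 694.774 / 872.086 = 0.797.

0.797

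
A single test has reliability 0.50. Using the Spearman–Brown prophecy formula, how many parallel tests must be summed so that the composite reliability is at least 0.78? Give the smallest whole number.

k ≥ ρ*(1−ρ₁)/(ρ₁(1−ρ*)) = 0.78·0.50 / (0.50·0.22) = 3.545.
Smallest integer k = 4.

4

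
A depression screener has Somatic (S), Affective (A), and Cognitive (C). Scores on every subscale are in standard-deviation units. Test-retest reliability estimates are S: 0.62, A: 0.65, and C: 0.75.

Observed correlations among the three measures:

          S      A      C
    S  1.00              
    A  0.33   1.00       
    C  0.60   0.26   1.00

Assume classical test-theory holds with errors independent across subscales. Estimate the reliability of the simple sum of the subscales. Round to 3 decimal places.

0.818

Var(S+A+C) = 3 + 2·[0.33 + 0.60 + 0.26] = 3 + 2.38 = 5.38.
With uncorrelated errors the cross-covariances are all true-score covariance, so they carry over unchanged; only the diagonal terms shrink to ρᵢσᵢ².
True-score variance = [0.62 + 0.65 + 0.75] + 2.38 = 2.02 + 2.38 = 4.4.
Reliability = 4.4 / 5.38 = 0.818.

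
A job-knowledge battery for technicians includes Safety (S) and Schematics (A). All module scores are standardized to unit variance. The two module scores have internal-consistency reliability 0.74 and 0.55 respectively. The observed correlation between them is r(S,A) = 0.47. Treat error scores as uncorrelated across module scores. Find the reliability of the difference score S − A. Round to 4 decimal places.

0.3302

Var(S−A) = 1 + 1 − 2·0.47 = 2 − 0.94 = 1.06.
Under uncorrelated errors the observed covariances equal the true-score covariances, so only the own-variance terms attenuate.
True-score variance = [0.74 + 0.55] − 0.94 = 1.29 − 0.94 = 0.35.
Reliability = 0.35 / 1.06 = 0.3302.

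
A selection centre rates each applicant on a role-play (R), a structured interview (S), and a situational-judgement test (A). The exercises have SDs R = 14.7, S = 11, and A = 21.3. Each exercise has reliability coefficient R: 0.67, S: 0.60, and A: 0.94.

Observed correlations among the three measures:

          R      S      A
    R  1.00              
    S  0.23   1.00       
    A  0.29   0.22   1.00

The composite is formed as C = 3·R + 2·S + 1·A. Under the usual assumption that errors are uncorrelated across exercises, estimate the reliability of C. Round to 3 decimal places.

0.789

Var(C) = 3²·14.7² + 2²·11² + 21.3² + 2·[6·14.7·11·0.23 + 3·14.7·21.3·0.29 + 2·11·21.3·0.22] = 2882.5 + 1197.29 = 4079.79.
With uncorrelated errors the cross-covariances are all true-score covariance, so they carry over unchanged; only the diagonal terms shrink to ρᵢσᵢ².
True-score variance = [3²·14.7²·0.67 + 2²·11²·0.60 + 21.3²·0.94] + 1197.29 = 2019.89 + 1197.29 = 3217.18.
Reliability = 3217.18 / 4079.79 = 0.789.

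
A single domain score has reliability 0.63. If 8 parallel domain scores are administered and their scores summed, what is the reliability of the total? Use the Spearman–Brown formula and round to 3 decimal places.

ρ_k = kρ / (1 + (k−1)ρ) = 8·0.63 / (1 + 7·0.63) = 5.040 / 5.410 = 0.932.

0.932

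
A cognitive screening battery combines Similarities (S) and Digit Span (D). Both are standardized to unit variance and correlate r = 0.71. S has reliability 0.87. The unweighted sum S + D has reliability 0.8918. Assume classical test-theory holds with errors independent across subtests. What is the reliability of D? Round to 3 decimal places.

0.760

Var(S+D) = 2 + 2·0.71 = 3.420.
True-score variance = ρ_S + ρ_D + 2·0.71, so 0.8918 = (0.87 + ρ_D + 1.42) / 3.420.
ρ_D = 0.8918·3.420 − 0.87 − 1.42 = 0.760.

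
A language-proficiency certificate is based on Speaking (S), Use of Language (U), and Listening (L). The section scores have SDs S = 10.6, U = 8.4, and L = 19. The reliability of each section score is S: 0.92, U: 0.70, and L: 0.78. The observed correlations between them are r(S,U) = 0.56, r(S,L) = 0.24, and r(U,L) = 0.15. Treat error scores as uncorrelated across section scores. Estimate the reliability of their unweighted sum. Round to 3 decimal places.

0.861

Var(S+U+L) = 10.6² + 8.4² + 19² + 2·[10.6·8.4·0.56 + 10.6·19·0.24 + 8.4·19·0.15] = 543.92 + 244.277 = 788.197.
Under uncorrelated errors the observed covariances equal the true-score covariances, so only the own-variance terms attenuate.
True-score variance = [10.6²·0.92 + 8.4²·0.70 + 19²·0.78] + 244.277 = 434.343 + 244.277 = 678.62.
Reliability = 678.62 / 788.197 = 0.861.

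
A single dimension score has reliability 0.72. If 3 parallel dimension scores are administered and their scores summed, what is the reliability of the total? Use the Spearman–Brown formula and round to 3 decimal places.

ρ_k = kρ / (1 + (k−1)ρ) = 3·0.72 / (1 + 2·0.72) = 2.160 / 2.440 = 0.885.

0.885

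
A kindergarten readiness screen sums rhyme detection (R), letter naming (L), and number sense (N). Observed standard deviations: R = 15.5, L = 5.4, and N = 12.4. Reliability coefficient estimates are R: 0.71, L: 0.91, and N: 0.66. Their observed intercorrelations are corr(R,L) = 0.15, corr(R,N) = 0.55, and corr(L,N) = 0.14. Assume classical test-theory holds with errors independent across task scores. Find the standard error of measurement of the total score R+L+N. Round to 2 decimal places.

11.16

Var(total) = 423.17 + 255.279 = 678.449.
True-score variance = 298.595 + 255.279 = 553.874, so reliability = 0.8164.
Error variance = 678.449 − 553.874 = 124.575; SEM = √124.575 = 11.16.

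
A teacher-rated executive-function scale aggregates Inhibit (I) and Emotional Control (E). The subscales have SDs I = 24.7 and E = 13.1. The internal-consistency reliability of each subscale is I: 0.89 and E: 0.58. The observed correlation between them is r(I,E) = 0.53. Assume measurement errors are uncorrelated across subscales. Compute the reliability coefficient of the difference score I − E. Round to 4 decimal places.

0.6827

Var(I−E) = 24.7² + 13.1² − 2·24.7·13.1·0.53 = 781.7 − 342.984 = 438.716.
Because errors are independent across components, Cov(Tᵢ,Tⱼ) = Cov(Xᵢ,Xⱼ); the off-diagonal part of the true-score variance is the same as above.
True-score variance = [24.7²·0.89 + 13.1²·0.58] − 342.984 = 642.514 − 342.984 = 299.53.
Reliability = 299.53 / 438.716 = 0.6827.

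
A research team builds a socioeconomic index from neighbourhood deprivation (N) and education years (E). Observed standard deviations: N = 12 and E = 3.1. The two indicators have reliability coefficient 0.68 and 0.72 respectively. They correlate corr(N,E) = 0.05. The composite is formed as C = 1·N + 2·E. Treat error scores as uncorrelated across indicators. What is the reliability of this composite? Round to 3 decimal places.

Var(C) = 12² + 2²·3.1² + 2·[2·12·3.1·0.05] = 182.44 + 7.44 = 189.88.
Because errors are independent across components, Cov(Tᵢ,Tⱼ) = Cov(Xᵢ,Xⱼ); the off-diagonal part of the true-score variance is the same as above.
True-score variance = [12²·0.68 + 2²·3.1²·0.72] + 7.44 = 125.597 + 7.44 = 133.037.
Reliability = 133.037 / 189.88 = 0.701.

0.701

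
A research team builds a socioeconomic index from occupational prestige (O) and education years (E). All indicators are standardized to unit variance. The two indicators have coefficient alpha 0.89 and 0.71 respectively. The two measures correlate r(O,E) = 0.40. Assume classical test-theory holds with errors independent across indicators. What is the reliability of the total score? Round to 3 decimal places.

0.857

Var(O+E) = 2 + 2·[0.40] = 2 + 0.8 = 2.8.
Because errors are independent across components, Cov(Tᵢ,Tⱼ) = Cov(Xᵢ,Xⱼ); the off-diagonal part of the true-score variance is the same as above.
True-score variance = [0.89 + 0.71] + 0.8 = 1.6 + 0.8 = 2.4.
Reliability = 2.4 / 2.8 = 0.857.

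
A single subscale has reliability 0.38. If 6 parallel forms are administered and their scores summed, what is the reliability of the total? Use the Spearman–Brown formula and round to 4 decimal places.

0.7862

ρ_k = kρ / (1 + (k−1)ρ) = 6·0.38 / (1 + 5·0.38) = 2.280 / 2.900 = 0.7862.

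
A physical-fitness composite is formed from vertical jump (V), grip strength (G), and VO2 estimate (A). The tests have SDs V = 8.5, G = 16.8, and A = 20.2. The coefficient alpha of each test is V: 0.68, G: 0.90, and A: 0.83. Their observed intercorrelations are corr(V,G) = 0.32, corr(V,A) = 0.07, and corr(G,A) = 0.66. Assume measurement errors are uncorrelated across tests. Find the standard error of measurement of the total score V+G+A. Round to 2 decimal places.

10.99

Var(total) = 762.53 + 563.385 = 1325.92.
True-score variance = 641.819 + 563.385 = 1205.2, so reliability = 0.9090.
Error variance = 1325.92 − 1205.2 = 120.711; SEM = √120.711 = 10.99.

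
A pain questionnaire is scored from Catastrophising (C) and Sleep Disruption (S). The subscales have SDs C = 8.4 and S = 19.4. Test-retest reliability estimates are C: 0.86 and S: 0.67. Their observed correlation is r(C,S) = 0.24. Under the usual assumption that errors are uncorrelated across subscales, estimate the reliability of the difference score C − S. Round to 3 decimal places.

0.636

Var(C−S) = 8.4² + 19.4² − 2·8.4·19.4·0.24 = 446.92 − 78.2208 = 368.699.
With uncorrelated errors the cross-covariances are all true-score covariance, so they carry over unchanged; only the diagonal terms shrink to ρᵢσᵢ².
True-score variance = [8.4²·0.86 + 19.4²·0.67] − 78.2208 = 312.843 − 78.2208 = 234.622.
Reliability = 234.622 / 368.699 = 0.636.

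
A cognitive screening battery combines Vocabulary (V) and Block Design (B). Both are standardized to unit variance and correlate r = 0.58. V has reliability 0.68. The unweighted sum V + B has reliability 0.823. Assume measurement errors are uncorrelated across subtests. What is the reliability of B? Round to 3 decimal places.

0.761

Var(V+B) = 2 + 2·0.58 = 3.160.
True-score variance = ρ_V + ρ_B + 2·0.58, so 0.823 = (0.68 + ρ_B + 1.16) / 3.160.
ρ_B = 0.823·3.160 − 0.68 − 1.16 = 0.761.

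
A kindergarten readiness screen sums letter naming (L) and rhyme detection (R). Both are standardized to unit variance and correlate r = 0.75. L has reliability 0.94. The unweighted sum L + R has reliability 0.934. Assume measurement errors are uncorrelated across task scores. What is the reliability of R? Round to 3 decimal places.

0.829

Var(L+R) = 2 + 2·0.75 = 3.500.
True-score variance = ρ_L + ρ_R + 2·0.75, so 0.934 = (0.94 + ρ_R + 1.50) / 3.500.
ρ_R = 0.934·3.500 − 0.94 − 1.50 = 0.829.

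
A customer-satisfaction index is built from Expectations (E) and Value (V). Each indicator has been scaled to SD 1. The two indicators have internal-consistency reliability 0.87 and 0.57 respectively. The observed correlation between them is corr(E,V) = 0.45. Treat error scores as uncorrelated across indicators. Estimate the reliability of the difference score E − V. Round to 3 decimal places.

0.491

Var(E−V) = 1 + 1 − 2·0.45 = 2 − 0.9 = 1.1.
Under uncorrelated errors the observed covariances equal the true-score covariances, so only the own-variance terms attenuate.
True-score variance = [0.87 + 0.57] − 0.9 = 1.44 − 0.9 = 0.54.
Reliability = 0.54 / 1.1 = 0.491.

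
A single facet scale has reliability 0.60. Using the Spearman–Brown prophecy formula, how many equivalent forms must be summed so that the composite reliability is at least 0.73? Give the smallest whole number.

k ≥ ρ*(1−ρ₁)/(ρ₁(1−ρ*)) = 0.73·0.40 / (0.60·0.27) = 1.802.
Smallest integer k = 2.

2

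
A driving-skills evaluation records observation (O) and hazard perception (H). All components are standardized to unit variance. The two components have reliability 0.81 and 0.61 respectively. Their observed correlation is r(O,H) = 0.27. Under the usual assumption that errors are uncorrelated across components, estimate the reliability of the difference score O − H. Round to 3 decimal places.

Var(O−H) = 1 + 1 − 2·0.27 = 2 − 0.54 = 1.46.
Under uncorrelated errors the observed covariances equal the true-score covariances, so only the own-variance terms attenuate.
True-score variance = [0.81 + 0.61] − 0.54 = 1.42 − 0.54 = 0.88.
Reliability = 0.88 / 1.46 = 0.603.

0.603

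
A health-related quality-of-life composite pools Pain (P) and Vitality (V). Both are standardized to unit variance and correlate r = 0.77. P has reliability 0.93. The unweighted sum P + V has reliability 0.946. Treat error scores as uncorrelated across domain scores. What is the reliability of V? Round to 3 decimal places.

0.879

Var(P+V) = 2 + 2·0.77 = 3.540.
True-score variance = ρ_P + ρ_V + 2·0.77, so 0.946 = (0.93 + ρ_V + 1.54) / 3.540.
ρ_V = 0.946·3.540 − 0.93 − 1.54 = 0.879.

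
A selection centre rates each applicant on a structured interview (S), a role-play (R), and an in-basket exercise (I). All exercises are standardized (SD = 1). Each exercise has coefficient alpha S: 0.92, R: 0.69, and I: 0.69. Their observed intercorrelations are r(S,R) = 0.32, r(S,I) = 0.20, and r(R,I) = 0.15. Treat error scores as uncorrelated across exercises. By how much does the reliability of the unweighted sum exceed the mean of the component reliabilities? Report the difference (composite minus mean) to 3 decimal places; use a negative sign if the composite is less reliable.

0.072

Var(sum) = 3 + 1.34 = 4.34; true-score variance = 2.3 + 1.34 = 3.64; composite reliability = 0.8387.
Mean component reliability = 0.7667.
Difference = 0.8387 − 0.7667 = 0.072.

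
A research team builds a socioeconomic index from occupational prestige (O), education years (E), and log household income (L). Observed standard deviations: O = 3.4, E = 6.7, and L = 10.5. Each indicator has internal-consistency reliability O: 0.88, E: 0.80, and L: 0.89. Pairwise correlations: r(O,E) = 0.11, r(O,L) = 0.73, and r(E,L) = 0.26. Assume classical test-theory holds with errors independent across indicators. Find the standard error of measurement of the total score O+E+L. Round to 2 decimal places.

4.74

Var(total) = 166.7 + 93.7156 = 260.416.
True-score variance = 144.207 + 93.7156 = 237.923, so reliability = 0.9136.
Error variance = 260.416 − 237.923 = 22.4927; SEM = √22.4927 = 4.74.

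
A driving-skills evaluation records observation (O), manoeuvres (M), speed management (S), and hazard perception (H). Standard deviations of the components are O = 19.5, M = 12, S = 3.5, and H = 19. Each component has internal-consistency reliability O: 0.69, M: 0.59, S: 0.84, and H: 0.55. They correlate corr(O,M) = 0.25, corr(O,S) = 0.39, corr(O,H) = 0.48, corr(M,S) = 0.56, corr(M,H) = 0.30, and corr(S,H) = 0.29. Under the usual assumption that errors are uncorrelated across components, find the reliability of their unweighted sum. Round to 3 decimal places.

Var(O+M+S+H) = 19.5² + 12² + 3.5² + 19² + 2·[19.5·12·0.25 + 19.5·3.5·0.39 + 19.5·19·0.48 + 12·3.5·0.56 + 12·19·0.30 + 3.5·19·0.29] = 897.5 + 748.325 = 1645.82.
Because errors are independent across components, Cov(Tᵢ,Tⱼ) = Cov(Xᵢ,Xⱼ); the off-diagonal part of the true-score variance is the same as above.
True-score variance = [19.5²·0.69 + 12²·0.59 + 3.5²·0.84 + 19²·0.55] + 748.325 = 556.173 + 748.325 = 1304.5.
Reliability = 1304.5 / 1645.82 = 0.793.

0.793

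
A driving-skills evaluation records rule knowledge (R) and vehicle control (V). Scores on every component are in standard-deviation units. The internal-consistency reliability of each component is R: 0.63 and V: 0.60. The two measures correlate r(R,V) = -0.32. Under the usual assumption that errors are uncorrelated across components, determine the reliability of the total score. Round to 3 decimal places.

0.434

Var(R+V) = 2 + 2·[(-0.32)] = 2 − 0.64 = 1.36.
Under uncorrelated errors the observed covariances equal the true-score covariances, so only the own-variance terms attenuate.
True-score variance = [0.63 + 0.60] − 0.64 = 1.23 − 0.64 = 0.59.
Reliability = 0.59 / 1.36 = 0.434.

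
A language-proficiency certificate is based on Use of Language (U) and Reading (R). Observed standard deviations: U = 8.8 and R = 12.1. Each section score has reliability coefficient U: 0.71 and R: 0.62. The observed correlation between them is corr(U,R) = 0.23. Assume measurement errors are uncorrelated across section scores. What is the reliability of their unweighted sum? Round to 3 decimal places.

0.714

Var(U+R) = 8.8² + 12.1² + 2·[8.8·12.1·0.23] = 223.85 + 48.9808 = 272.831.
Because errors are independent across components, Cov(Tᵢ,Tⱼ) = Cov(Xᵢ,Xⱼ); the off-diagonal part of the true-score variance is the same as above.
True-score variance = [8.8²·0.71 + 12.1²·0.62] + 48.9808 = 145.757 + 48.9808 = 194.737.
Reliability = 194.737 / 272.831 = 0.714.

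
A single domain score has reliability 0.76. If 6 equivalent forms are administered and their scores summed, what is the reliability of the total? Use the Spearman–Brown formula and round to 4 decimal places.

0.9500

ρ_k = kρ / (1 + (k−1)ρ) = 6·0.76 / (1 + 5·0.76) = 4.560 / 4.800 = 0.9500.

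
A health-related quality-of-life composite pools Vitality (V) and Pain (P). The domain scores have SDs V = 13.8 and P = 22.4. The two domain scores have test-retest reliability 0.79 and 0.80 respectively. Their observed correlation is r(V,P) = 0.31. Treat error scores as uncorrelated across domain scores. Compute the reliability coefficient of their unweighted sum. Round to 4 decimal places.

0.8412

Var(V+P) = 13.8² + 22.4² + 2·[13.8·22.4·0.31] = 692.2 + 191.654 = 883.854.
Under uncorrelated errors the observed covariances equal the true-score covariances, so only the own-variance terms attenuate.
True-score variance = [13.8²·0.79 + 22.4²·0.80] + 191.654 = 551.856 + 191.654 = 743.51.
Reliability = 743.51 / 883.854 = 0.8412.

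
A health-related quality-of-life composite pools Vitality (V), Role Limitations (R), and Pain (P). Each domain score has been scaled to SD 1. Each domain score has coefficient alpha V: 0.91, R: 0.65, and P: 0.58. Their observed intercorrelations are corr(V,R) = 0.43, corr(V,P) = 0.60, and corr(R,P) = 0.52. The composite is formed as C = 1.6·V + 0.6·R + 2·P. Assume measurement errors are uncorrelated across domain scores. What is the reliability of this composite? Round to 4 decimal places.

Var(C) = 1.6² + 0.6² + 2² + 2·[0.96·0.43 + 3.2·0.60 + 1.2·0.52] = 6.92 + 5.9136 = 12.8336.
With uncorrelated errors the cross-covariances are all true-score covariance, so they carry over unchanged; only the diagonal terms shrink to ρᵢσᵢ².
True-score variance = [1.6²·0.91 + 0.6²·0.65 + 2²·0.58] + 5.9136 = 4.8836 + 5.9136 = 10.7972.
Reliability = 10.7972 / 12.8336 = 0.8413.

0.8413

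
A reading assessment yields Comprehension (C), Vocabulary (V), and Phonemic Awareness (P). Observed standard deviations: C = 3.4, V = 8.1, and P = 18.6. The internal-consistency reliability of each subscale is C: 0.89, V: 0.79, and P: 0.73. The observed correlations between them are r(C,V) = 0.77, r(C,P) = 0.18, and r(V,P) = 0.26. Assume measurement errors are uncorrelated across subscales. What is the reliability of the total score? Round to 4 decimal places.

0.8086

Var(C+V+P) = 3.4² + 8.1² + 18.6² + 2·[3.4·8.1·0.77 + 3.4·18.6·0.18 + 8.1·18.6·0.26] = 423.13 + 143.521 = 566.651.
With uncorrelated errors the cross-covariances are all true-score covariance, so they carry over unchanged; only the diagonal terms shrink to ρᵢσᵢ².
True-score variance = [3.4²·0.89 + 8.1²·0.79 + 18.6²·0.73] + 143.521 = 314.671 + 143.521 = 458.192.
Reliability = 458.192 / 566.651 = 0.8086.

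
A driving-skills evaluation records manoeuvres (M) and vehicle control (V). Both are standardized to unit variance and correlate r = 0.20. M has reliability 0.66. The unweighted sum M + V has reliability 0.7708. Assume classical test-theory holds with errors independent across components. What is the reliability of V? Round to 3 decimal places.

Var(M+V) = 2 + 2·0.20 = 2.400.
True-score variance = ρ_M + ρ_V + 2·0.20, so 0.7708 = (0.66 + ρ_V + 0.40) / 2.400.
ρ_V = 0.7708·2.400 − 0.66 − 0.40 = 0.790.

0.790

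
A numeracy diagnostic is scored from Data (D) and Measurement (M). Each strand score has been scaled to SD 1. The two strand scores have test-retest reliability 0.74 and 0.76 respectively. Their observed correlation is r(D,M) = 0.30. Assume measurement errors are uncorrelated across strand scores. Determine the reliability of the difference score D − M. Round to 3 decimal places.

0.643

Var(D−M) = 1 + 1 − 2·0.30 = 2 − 0.6 = 1.4.
Under uncorrelated errors the observed covariances equal the true-score covariances, so only the own-variance terms attenuate.
True-score variance = [0.74 + 0.76] − 0.6 = 1.5 − 0.6 = 0.9.
Reliability = 0.9 / 1.4 = 0.643.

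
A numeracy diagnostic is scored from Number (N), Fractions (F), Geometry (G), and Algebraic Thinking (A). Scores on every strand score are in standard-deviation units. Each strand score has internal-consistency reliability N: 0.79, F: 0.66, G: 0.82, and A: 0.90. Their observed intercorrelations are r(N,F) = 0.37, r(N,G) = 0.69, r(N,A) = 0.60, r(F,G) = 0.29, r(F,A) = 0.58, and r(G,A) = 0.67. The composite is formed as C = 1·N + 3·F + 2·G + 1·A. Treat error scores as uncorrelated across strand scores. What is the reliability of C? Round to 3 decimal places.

Var(C) = 1 + 3² + 2² + 1 + 2·[3·0.37 + 2·0.69 + 0.60 + 6·0.29 + 3·0.58 + 2·0.67] = 15 + 15.82 = 30.82.
Under uncorrelated errors the observed covariances equal the true-score covariances, so only the own-variance terms attenuate.
True-score variance = [0.79 + 3²·0.66 + 2²·0.82 + 0.90] + 15.82 = 10.91 + 15.82 = 26.73.
Reliability = 26.73 / 30.82 = 0.867.

0.867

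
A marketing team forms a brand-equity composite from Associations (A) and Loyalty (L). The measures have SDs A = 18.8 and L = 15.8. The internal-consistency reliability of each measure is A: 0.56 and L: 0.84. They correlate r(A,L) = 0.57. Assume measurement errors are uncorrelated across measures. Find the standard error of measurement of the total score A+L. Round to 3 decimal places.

13.981

Var(total) = 603.08 + 338.626 = 941.706.
True-score variance = 407.624 + 338.626 = 746.25, so reliability = 0.7924.
Error variance = 941.706 − 746.25 = 195.456; SEM = √195.456 = 13.981.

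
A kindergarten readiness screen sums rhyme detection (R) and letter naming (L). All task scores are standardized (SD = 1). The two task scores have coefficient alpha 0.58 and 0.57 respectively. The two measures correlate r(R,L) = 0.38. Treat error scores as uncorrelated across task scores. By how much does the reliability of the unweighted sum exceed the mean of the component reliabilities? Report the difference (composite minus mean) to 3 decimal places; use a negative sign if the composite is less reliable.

Var(sum) = 2 + 0.76 = 2.76; true-score variance = 1.15 + 0.76 = 1.91; composite reliability = 0.6920.
Mean component reliability = 0.5750.
Difference = 0.6920 − 0.5750 = 0.117.

0.117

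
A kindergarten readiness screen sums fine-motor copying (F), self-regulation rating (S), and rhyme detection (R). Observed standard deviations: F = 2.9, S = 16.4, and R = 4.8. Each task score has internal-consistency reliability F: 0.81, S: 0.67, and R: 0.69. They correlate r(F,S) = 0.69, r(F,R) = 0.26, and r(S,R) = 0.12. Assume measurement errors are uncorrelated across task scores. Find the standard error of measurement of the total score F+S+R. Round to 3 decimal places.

9.874

Var(total) = 300.41 + 91.764 = 392.174.
True-score variance = 202.913 + 91.764 = 294.677, so reliability = 0.7514.
Error variance = 392.174 − 294.677 = 97.4971; SEM = √97.4971 = 9.874.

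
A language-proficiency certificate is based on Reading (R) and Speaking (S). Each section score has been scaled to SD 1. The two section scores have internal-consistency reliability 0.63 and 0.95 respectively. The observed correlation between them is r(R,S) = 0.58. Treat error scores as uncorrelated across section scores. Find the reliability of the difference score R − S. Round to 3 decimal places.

Var(R−S) = 1 + 1 − 2·0.58 = 2 − 1.16 = 0.84.
Because errors are independent across components, Cov(Tᵢ,Tⱼ) = Cov(Xᵢ,Xⱼ); the off-diagonal part of the true-score variance is the same as above.
True-score variance = [0.63 + 0.95] − 1.16 = 1.58 − 1.16 = 0.42.
Reliability = 0.42 / 0.84 = 0.500.

0.500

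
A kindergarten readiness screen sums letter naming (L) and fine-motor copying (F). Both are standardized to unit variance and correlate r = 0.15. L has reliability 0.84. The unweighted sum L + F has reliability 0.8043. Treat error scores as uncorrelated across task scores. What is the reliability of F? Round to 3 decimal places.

0.710

Var(L+F) = 2 + 2·0.15 = 2.300.
True-score variance = ρ_L + ρ_F + 2·0.15, so 0.8043 = (0.84 + ρ_F + 0.30) / 2.300.
ρ_F = 0.8043·2.300 − 0.84 − 0.30 = 0.710.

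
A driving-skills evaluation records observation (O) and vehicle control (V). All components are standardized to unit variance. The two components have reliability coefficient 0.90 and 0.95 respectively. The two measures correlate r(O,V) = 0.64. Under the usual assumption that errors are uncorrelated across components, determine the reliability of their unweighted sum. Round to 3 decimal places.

Var(O+V) = 2 + 2·[0.64] = 2 + 1.28 = 3.28.
Because errors are independent across components, Cov(Tᵢ,Tⱼ) = Cov(Xᵢ,Xⱼ); the off-diagonal part of the true-score variance is the same as above.
True-score variance = [0.90 + 0.95] + 1.28 = 1.85 + 1.28 = 3.13.
Reliability = 3.13 / 3.28 = 0.954.

0.954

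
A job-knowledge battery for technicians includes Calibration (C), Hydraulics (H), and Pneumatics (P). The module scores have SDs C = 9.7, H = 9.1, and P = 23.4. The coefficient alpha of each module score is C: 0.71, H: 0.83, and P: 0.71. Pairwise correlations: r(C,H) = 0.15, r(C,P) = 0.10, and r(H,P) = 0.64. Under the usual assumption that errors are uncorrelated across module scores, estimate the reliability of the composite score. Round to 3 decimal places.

0.813

Var(C+H+P) = 9.7² + 9.1² + 23.4² + 2·[9.7·9.1·0.15 + 9.7·23.4·0.10 + 9.1·23.4·0.64] = 724.46 + 344.44 = 1068.9.
Under uncorrelated errors the observed covariances equal the true-score covariances, so only the own-variance terms attenuate.
True-score variance = [9.7²·0.71 + 9.1²·0.83 + 23.4²·0.71] + 344.44 = 524.304 + 344.44 = 868.744.
Reliability = 868.744 / 1068.9 = 0.813.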